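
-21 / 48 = -7 / 16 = -0.44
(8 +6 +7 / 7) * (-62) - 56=-986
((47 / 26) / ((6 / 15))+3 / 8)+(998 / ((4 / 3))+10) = 79393 / 104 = 763.39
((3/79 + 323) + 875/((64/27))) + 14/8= 3508503/5056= 693.93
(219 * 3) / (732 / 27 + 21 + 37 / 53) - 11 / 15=4444733 / 349230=12.73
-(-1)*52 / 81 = 52 / 81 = 0.64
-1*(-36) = 36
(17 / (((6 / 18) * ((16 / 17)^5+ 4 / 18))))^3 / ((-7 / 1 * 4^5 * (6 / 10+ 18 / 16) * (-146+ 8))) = 0.09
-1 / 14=-0.07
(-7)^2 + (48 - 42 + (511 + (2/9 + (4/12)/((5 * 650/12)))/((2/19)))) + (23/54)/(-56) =2791718081/4914000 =568.12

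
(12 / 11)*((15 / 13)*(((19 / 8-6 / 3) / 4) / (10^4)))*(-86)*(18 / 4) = -10449 / 2288000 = -0.00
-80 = -80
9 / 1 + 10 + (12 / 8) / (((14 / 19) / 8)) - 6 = 205 / 7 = 29.29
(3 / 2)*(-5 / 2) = -15 / 4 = -3.75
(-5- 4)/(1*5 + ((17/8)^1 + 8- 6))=-72/73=-0.99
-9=-9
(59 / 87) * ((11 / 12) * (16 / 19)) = 2596 / 4959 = 0.52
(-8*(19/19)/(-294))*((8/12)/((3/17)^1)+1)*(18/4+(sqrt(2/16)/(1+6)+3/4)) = 43*sqrt(2)/9261+43/63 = 0.69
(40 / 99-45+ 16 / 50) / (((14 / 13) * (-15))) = 1424579 / 519750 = 2.74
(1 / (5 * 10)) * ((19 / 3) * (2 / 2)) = 19 / 150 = 0.13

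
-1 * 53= -53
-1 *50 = -50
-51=-51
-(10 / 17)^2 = -100 / 289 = -0.35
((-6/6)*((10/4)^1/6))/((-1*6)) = 5/72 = 0.07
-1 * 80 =-80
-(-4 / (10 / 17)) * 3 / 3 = 34 / 5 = 6.80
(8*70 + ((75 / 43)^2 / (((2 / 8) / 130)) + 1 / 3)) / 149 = 11883169 / 826503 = 14.38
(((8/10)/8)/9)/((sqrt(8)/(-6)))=-sqrt(2)/60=-0.02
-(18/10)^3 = -729/125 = -5.83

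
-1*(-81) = 81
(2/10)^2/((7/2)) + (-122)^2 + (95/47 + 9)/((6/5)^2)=2204711017/148050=14891.67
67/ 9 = 7.44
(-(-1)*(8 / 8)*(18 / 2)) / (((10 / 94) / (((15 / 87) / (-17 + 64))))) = 9 / 29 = 0.31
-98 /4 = -49 /2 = -24.50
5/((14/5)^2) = 125/196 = 0.64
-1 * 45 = -45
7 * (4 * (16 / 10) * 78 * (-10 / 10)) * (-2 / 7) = 4992 / 5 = 998.40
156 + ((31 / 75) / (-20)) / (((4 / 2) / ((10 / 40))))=1871969 / 12000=156.00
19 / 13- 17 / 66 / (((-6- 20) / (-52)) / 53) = -11086 / 429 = -25.84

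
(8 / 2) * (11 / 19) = 44 / 19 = 2.32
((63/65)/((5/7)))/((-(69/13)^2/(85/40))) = -10829/105800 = -0.10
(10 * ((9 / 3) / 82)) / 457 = 15 / 18737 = 0.00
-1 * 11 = -11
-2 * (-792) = 1584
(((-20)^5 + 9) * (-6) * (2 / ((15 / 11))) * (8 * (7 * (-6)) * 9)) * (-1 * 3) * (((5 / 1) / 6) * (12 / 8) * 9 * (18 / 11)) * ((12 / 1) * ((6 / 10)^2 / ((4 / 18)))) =91424600979586.56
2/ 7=0.29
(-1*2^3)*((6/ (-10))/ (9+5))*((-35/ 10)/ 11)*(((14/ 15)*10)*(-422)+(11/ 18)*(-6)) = 23654/ 55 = 430.07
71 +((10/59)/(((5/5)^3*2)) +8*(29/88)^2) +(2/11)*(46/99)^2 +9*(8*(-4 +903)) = 3297463755281/50886792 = 64799.99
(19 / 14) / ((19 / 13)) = 13 / 14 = 0.93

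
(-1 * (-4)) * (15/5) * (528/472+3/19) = 17172/1121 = 15.32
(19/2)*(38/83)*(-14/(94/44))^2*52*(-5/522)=-4451967520/47853567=-93.03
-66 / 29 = -2.28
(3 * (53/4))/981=53/1308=0.04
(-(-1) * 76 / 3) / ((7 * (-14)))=-38 / 147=-0.26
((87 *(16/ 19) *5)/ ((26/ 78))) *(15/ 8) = 39150/ 19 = 2060.53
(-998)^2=996004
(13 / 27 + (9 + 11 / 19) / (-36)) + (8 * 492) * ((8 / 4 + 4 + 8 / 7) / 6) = 33654347 / 7182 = 4685.93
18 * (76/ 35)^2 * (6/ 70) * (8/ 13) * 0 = 0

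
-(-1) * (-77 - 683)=-760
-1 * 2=-2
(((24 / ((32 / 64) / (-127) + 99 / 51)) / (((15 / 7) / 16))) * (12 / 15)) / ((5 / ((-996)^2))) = 2193164845056 / 149375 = 14682275.11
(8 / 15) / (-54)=-4 / 405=-0.01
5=5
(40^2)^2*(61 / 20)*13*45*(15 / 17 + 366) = 28488620160000 / 17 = 1675801185882.35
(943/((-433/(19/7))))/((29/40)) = -716680/87899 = -8.15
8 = 8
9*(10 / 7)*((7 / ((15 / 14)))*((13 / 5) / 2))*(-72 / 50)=-19656 / 125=-157.25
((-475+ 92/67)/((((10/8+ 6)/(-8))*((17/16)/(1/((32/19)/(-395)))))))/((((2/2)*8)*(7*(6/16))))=-3810498640/693651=-5493.39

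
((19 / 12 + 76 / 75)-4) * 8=-842 / 75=-11.23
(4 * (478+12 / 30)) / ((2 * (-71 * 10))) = -2392 / 1775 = -1.35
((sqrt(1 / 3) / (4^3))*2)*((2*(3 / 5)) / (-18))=-sqrt(3) / 1440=-0.00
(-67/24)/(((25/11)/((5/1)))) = -737/120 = -6.14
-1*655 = -655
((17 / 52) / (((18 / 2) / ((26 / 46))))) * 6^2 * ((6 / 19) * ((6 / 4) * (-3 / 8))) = -459 / 3496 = -0.13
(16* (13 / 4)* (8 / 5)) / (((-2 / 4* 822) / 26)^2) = 281216 / 844605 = 0.33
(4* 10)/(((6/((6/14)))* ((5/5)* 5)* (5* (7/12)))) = 48/245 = 0.20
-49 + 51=2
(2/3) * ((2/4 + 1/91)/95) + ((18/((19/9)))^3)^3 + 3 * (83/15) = 34966048676575587007218/146822902489445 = 238151188.16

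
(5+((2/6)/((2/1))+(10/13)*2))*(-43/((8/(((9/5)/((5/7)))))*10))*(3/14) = -202401/104000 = -1.95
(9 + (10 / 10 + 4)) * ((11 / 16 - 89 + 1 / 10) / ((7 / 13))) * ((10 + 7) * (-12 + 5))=10917179 / 40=272929.48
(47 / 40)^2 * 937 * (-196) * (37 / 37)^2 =-101421817 / 400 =-253554.54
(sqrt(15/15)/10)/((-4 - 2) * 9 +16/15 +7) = -3/1378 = -0.00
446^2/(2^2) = 49729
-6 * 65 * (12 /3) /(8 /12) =-2340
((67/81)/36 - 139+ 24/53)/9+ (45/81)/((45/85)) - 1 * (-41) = 26.66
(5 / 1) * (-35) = -175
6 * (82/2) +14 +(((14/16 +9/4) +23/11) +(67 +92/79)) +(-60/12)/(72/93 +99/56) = 10167494633/30679176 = 331.41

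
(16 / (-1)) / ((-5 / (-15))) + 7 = -41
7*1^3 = 7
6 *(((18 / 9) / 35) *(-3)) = -36 / 35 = -1.03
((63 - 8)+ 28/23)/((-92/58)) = -37497/1058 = -35.44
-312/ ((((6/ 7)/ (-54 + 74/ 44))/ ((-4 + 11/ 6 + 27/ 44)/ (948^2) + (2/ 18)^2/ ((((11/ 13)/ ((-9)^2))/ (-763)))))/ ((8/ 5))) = -11204243217846497/ 407786940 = -27475728.42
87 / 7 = 12.43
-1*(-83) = 83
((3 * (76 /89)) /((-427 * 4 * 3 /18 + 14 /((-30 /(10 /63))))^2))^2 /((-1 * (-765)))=191850201 /147005117988726703360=0.00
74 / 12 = 37 / 6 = 6.17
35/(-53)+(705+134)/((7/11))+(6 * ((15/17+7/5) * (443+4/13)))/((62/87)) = 7353304926/747565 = 9836.34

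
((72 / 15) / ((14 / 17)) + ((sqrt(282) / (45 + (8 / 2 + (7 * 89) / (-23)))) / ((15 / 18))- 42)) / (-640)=633 / 11200- 23 * sqrt(282) / 268800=0.06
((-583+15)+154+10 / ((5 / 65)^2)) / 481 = 1276 / 481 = 2.65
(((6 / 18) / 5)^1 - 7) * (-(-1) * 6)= -41.60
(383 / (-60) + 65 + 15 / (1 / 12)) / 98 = 14317 / 5880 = 2.43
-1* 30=-30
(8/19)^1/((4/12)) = 24/19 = 1.26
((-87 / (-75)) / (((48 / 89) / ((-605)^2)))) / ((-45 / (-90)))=37788421 / 24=1574517.54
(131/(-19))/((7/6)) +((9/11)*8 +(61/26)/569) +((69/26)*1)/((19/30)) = 104540573/21643622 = 4.83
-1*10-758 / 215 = -2908 / 215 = -13.53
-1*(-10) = 10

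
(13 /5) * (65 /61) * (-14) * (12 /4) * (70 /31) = -496860 /1891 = -262.75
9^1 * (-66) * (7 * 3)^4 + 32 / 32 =-115521713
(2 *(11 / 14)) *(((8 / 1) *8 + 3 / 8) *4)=5665 / 14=404.64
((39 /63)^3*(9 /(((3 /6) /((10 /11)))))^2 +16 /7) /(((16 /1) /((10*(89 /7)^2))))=13521463840 /2033647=6648.87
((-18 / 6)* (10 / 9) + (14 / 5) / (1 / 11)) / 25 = 412 / 375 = 1.10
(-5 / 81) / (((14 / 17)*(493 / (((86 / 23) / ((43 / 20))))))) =-100 / 378189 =-0.00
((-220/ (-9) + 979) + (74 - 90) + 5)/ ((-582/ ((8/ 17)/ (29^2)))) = -0.00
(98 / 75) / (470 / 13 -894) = -637 / 418200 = -0.00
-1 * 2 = -2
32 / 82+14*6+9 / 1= 3829 / 41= 93.39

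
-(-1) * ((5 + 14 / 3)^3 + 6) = 24551 / 27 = 909.30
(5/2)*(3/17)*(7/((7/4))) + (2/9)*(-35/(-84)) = 1.86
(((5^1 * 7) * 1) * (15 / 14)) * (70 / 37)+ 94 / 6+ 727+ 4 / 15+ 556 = 760283 / 555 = 1369.88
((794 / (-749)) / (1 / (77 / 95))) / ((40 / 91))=-397397 / 203300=-1.95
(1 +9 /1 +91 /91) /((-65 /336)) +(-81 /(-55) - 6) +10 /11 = -43243 /715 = -60.48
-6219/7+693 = -195.43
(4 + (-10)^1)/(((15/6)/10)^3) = -384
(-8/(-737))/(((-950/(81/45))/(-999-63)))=38232/1750375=0.02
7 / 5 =1.40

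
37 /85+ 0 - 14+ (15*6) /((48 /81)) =94051 /680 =138.31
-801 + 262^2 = 67843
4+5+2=11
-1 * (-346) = 346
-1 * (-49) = 49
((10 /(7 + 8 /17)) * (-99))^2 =283248900 /16129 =17561.47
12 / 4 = 3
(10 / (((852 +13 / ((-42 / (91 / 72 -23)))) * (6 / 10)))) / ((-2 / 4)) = -100800 / 2596793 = -0.04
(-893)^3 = -712121957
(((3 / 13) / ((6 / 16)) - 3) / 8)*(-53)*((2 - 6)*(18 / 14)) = -14787 / 182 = -81.25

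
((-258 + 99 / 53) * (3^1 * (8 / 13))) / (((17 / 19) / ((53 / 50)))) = -123804 / 221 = -560.20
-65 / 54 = -1.20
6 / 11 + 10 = 116 / 11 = 10.55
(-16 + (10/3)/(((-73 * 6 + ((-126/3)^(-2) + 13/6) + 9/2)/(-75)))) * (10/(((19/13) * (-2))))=762640840/14456549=52.75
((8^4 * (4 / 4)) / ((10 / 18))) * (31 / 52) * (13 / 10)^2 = 928512 / 125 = 7428.10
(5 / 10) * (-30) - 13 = -28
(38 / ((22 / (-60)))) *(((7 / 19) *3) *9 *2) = -22680 / 11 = -2061.82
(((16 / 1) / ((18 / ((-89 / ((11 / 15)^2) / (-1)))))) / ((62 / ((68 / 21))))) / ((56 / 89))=6732850 / 551397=12.21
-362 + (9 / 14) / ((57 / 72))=-48038 / 133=-361.19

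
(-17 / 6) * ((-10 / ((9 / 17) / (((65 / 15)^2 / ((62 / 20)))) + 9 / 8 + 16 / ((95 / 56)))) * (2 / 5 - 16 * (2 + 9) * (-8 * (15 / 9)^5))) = 163327911982352 / 3388525407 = 48200.29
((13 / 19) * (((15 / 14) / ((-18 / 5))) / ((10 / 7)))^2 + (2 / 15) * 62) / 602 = 453977 / 32941440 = 0.01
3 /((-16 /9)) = -27 /16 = -1.69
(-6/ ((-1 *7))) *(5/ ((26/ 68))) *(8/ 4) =2040/ 91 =22.42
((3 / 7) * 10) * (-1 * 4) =-120 / 7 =-17.14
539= 539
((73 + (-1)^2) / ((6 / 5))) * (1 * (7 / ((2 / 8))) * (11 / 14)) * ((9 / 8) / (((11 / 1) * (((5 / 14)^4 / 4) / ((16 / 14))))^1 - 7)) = -89344640 / 407479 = -219.26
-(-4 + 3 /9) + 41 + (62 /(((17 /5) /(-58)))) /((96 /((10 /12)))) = 86869 /2448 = 35.49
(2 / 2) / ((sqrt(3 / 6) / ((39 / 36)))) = 13 * sqrt(2) / 12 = 1.53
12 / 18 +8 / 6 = 2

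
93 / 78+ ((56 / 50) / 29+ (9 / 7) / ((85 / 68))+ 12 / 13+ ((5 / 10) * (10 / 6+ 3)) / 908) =572421467 / 179715900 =3.19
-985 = -985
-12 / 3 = -4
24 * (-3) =-72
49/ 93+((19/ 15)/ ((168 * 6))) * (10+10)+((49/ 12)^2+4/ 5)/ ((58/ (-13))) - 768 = -20970129763/ 27185760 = -771.36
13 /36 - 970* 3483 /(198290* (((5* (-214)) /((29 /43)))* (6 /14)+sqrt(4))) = 9486329239 /24560516664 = 0.39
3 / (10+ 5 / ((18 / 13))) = 54 / 245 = 0.22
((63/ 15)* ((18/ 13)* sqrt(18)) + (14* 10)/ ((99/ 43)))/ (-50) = -602/ 495 - 567* sqrt(2)/ 1625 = -1.71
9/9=1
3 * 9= 27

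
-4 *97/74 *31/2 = -3007/37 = -81.27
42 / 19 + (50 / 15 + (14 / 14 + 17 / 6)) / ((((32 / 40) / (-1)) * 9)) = 4987 / 4104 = 1.22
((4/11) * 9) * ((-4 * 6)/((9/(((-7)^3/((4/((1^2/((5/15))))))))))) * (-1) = -24696/11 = -2245.09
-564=-564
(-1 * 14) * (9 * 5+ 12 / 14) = -642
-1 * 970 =-970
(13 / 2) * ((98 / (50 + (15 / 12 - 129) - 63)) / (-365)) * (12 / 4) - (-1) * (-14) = -13.96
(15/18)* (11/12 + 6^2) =2215/72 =30.76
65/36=1.81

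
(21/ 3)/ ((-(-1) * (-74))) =-7/ 74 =-0.09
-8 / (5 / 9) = -72 / 5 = -14.40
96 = 96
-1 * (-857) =857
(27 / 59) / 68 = 27 / 4012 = 0.01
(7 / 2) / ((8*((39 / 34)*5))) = 119 / 1560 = 0.08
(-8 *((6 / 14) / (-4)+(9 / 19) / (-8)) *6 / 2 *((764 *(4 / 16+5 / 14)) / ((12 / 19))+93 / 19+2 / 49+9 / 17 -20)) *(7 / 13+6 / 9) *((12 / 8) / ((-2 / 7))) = -1137434583399 / 62548304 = -18184.90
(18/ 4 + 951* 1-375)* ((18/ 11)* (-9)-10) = -157896/ 11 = -14354.18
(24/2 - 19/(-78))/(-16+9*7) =955/3666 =0.26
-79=-79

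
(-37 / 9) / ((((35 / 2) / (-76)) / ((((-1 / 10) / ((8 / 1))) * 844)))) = -188.36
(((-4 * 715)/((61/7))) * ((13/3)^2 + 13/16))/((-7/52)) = 26221195/549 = 47761.74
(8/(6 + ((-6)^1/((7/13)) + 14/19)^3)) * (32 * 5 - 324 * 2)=4592347424/1318437641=3.48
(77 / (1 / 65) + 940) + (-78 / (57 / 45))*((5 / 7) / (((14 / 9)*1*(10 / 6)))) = 5519000 / 931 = 5928.03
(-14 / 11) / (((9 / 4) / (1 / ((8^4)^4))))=-7 / 3483252836794368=-0.00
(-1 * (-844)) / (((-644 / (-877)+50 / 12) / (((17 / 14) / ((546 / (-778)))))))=-287933132 / 966329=-297.97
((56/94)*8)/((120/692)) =19376/705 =27.48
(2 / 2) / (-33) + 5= 4.97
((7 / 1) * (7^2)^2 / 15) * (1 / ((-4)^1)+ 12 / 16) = 16807 / 30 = 560.23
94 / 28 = 47 / 14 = 3.36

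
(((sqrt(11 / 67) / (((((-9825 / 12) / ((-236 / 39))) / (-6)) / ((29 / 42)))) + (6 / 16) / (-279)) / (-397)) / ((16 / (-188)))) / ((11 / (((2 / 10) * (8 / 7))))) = -2573344 * sqrt(737) / 9155877856125 - 47 / 56858340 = -0.00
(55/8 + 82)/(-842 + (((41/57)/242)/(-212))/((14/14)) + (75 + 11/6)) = -259899651/2237598349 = -0.12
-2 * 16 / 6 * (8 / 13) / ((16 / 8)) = -64 / 39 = -1.64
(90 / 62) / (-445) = -9 / 2759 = -0.00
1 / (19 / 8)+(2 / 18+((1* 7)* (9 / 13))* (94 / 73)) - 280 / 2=-21620039 / 162279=-133.23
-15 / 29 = -0.52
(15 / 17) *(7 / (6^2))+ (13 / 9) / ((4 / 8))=1873 / 612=3.06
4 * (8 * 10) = 320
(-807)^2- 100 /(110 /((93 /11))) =78800199 /121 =651241.31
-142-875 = -1017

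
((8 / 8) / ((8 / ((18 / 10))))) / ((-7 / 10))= -9 / 28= -0.32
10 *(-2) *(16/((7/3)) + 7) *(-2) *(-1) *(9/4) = -1247.14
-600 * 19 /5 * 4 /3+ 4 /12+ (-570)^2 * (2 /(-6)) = -334019 /3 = -111339.67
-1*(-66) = 66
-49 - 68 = -117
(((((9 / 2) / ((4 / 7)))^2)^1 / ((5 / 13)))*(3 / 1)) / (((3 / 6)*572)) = 11907 / 7040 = 1.69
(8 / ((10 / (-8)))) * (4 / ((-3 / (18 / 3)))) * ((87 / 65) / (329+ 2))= 22272 / 107575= 0.21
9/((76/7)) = 63/76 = 0.83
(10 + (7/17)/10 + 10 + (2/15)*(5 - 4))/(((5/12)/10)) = 41156/85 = 484.19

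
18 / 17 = 1.06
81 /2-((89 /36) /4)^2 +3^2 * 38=7923599 /20736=382.12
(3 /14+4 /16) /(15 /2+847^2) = 13 /20087662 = 0.00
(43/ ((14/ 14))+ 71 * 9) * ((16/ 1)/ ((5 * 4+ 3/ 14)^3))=1.32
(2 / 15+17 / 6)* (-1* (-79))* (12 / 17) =14062 / 85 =165.44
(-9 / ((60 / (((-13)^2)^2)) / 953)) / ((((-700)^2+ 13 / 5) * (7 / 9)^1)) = -244967697 / 22866788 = -10.71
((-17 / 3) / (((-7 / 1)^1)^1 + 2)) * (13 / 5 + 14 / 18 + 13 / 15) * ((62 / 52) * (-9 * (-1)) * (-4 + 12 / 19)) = -3221024 / 18525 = -173.87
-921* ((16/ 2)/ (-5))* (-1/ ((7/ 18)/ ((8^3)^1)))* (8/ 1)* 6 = -3259367424/ 35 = -93124783.54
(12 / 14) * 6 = 36 / 7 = 5.14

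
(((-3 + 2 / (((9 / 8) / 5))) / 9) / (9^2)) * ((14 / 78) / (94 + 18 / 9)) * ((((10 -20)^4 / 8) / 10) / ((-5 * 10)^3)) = -371 / 24564384000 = -0.00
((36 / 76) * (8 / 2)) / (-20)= -9 / 95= -0.09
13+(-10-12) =-9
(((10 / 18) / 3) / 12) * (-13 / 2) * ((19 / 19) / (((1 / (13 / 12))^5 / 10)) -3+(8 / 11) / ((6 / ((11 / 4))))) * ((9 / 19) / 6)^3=-99104785 / 163846914048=-0.00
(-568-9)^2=332929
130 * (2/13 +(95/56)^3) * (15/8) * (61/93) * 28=17533088175/777728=22543.98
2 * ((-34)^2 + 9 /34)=39313 /17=2312.53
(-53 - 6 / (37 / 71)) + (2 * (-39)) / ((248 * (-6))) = -591495 / 9176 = -64.46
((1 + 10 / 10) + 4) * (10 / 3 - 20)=-100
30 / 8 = 15 / 4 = 3.75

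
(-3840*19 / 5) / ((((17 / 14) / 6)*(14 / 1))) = -87552 / 17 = -5150.12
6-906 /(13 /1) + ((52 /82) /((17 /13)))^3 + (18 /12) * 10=-213837428473 /4401915349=-48.58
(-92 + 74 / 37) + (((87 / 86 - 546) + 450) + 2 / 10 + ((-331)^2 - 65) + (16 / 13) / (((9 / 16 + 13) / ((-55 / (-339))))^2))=3306704457569927137 / 30250368676710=109311.21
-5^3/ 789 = -0.16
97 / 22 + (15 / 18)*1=173 / 33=5.24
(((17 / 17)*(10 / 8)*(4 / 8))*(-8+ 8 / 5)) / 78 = -2 / 39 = -0.05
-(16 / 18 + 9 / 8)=-145 / 72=-2.01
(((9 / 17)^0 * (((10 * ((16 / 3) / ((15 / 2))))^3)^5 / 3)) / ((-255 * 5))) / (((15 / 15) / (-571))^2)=-403619208348644670208385361117184 / 787533580262032425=-512510473793828.97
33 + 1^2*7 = 40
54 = 54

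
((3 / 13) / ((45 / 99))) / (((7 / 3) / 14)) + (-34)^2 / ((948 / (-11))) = -159709 / 15405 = -10.37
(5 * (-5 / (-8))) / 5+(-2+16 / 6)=31 / 24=1.29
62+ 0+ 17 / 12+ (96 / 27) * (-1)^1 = 2155 / 36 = 59.86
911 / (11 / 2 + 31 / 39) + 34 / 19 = 1366796 / 9329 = 146.51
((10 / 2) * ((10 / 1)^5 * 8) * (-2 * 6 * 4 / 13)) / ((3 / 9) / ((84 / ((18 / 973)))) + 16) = -871808000000 / 944463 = -923072.69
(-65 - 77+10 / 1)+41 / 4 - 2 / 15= -7313 / 60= -121.88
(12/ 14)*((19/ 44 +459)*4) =121290/ 77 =1575.19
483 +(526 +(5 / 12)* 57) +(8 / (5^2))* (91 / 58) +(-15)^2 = 3648931 / 2900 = 1258.25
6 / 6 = 1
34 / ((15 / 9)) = 102 / 5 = 20.40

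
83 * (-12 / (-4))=249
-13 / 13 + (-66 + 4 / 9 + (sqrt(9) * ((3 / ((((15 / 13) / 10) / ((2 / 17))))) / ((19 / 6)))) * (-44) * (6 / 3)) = -934789 / 2907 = -321.56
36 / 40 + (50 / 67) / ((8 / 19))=3581 / 1340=2.67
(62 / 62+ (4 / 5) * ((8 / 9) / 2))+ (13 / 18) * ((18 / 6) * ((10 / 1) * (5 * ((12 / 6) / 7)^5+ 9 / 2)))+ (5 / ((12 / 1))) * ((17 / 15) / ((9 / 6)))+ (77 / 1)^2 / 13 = 16383816413 / 29496285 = 555.45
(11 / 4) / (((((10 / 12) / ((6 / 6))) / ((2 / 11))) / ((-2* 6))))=-36 / 5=-7.20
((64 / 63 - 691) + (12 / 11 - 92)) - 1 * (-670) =-76849 / 693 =-110.89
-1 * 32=-32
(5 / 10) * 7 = 7 / 2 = 3.50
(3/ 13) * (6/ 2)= 9/ 13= 0.69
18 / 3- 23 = -17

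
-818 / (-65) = 818 / 65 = 12.58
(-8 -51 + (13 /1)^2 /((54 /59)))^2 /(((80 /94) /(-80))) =-2163702575 /1458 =-1484020.97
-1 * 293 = -293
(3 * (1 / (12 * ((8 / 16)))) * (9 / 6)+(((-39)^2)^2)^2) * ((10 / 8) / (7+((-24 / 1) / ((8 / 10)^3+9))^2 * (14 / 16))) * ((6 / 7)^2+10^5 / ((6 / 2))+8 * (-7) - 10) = 123340080160390902272715835 / 6966250424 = 17705375582747052.60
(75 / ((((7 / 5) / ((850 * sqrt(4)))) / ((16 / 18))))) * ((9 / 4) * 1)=1275000 / 7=182142.86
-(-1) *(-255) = -255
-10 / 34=-5 / 17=-0.29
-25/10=-5/2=-2.50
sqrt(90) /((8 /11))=33 * sqrt(10) /8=13.04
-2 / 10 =-1 / 5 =-0.20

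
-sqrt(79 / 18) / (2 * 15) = -sqrt(158) / 180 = -0.07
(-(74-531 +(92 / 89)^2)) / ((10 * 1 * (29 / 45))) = 32502897 / 459418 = 70.75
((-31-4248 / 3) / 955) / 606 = -1447 / 578730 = -0.00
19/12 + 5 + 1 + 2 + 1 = 127/12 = 10.58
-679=-679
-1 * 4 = -4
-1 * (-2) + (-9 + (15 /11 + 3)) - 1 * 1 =-40 /11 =-3.64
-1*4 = -4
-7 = -7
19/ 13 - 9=-7.54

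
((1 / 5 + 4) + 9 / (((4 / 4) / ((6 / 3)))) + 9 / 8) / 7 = 3.33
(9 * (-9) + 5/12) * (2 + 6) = -1934/3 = -644.67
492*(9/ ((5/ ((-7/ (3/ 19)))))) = -196308/ 5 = -39261.60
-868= -868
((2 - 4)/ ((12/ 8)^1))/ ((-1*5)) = 4/ 15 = 0.27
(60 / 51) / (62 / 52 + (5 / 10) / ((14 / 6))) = 455 / 544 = 0.84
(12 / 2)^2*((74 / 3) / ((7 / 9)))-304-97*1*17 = -5679 / 7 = -811.29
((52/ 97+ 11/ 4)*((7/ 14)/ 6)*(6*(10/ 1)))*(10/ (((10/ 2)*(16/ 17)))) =108375/ 3104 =34.91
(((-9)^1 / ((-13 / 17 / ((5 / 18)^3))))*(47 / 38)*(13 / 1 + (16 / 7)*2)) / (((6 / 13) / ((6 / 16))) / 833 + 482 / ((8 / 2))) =0.05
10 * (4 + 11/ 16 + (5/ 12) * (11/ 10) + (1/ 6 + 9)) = 1145/ 8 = 143.12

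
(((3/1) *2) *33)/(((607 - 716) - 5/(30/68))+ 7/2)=-1188/701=-1.69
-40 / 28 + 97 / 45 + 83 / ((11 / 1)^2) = 53854 / 38115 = 1.41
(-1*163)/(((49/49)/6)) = -978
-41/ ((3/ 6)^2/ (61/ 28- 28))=29643/ 7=4234.71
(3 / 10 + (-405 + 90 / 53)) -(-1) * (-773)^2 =316476779 / 530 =597126.00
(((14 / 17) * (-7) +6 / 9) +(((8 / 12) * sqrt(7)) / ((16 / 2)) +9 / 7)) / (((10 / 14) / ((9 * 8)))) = -32664 / 85 +42 * sqrt(7) / 5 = -362.06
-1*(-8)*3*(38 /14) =65.14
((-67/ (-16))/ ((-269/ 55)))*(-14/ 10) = 5159/ 4304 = 1.20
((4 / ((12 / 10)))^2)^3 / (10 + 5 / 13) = 2600000 / 19683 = 132.09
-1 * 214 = -214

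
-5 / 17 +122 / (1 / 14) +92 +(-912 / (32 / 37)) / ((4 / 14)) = -128591 / 68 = -1891.04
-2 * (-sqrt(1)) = 2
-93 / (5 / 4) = -372 / 5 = -74.40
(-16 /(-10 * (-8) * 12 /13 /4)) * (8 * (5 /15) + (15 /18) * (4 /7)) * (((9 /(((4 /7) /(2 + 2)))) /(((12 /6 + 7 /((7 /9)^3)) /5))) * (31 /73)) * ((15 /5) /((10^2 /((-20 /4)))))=1954953 /603710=3.24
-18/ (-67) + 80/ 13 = 5594/ 871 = 6.42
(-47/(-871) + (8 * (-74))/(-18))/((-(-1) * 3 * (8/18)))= 258239/10452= 24.71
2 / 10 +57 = 286 / 5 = 57.20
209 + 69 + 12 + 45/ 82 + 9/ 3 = 24071/ 82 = 293.55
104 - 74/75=7726/75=103.01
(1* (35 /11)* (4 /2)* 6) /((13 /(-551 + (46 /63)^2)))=-43696060 /27027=-1616.76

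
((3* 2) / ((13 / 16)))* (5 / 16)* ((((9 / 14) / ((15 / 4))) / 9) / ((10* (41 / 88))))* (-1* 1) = -176 / 18655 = -0.01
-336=-336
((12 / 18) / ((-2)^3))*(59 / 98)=-59 / 1176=-0.05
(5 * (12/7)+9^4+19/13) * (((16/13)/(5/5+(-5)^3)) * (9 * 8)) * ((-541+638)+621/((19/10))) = -1386836378496/696787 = -1990330.44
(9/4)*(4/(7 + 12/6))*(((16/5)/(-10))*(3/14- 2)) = 4/7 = 0.57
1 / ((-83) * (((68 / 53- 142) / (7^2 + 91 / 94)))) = 22631 / 5289756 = 0.00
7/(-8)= -7/8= -0.88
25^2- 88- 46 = 491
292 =292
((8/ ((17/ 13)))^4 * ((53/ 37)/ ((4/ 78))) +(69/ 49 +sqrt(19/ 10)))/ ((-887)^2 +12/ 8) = sqrt(190)/ 7867705 +11849104911474/ 238271200481993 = 0.05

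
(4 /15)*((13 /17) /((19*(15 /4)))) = 208 /72675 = 0.00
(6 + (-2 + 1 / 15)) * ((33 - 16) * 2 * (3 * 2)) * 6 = 24888 / 5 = 4977.60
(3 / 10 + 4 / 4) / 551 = 13 / 5510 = 0.00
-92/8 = -23/2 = -11.50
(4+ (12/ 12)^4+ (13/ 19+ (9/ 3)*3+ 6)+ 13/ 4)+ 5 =2199/ 76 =28.93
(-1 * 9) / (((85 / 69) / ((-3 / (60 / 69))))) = 42849 / 1700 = 25.21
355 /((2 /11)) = 1952.50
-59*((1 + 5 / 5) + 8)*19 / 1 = -11210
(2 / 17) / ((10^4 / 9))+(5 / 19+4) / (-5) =-0.85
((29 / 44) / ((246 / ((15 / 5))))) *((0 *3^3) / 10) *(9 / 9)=0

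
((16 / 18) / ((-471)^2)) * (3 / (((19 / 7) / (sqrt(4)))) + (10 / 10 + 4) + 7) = 80 / 1404993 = 0.00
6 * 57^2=19494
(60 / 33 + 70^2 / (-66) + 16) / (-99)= 1862 / 3267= 0.57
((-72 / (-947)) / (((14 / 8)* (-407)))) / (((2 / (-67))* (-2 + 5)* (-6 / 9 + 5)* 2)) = 4824 / 35074039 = 0.00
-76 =-76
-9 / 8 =-1.12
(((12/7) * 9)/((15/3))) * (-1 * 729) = -78732/35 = -2249.49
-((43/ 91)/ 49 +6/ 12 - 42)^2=-136908140121/ 79530724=-1721.45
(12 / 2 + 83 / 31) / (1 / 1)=269 / 31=8.68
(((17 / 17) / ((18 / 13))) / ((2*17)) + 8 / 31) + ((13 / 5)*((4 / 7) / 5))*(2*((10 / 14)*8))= 17082959 / 4648140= 3.68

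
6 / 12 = 1 / 2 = 0.50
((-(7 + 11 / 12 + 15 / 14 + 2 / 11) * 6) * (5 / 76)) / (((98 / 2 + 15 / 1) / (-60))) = 635475 / 187264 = 3.39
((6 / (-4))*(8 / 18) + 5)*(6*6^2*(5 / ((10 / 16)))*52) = 389376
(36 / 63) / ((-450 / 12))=-8 / 525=-0.02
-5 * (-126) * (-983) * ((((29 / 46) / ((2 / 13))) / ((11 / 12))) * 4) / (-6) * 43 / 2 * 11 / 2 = 5019655095 / 23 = 218245873.70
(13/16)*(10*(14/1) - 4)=221/2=110.50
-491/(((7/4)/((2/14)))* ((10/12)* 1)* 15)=-3928/1225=-3.21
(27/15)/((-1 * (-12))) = 3/20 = 0.15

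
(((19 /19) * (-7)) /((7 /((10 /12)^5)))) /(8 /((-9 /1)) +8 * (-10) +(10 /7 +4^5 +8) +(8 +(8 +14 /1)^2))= -21875 /78629184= -0.00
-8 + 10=2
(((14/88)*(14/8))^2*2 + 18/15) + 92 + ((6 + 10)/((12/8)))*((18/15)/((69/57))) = 185109907/1781120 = 103.93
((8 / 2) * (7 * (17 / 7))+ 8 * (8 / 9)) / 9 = 676 / 81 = 8.35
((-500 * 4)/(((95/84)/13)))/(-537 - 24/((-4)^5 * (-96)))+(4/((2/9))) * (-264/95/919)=8210612940144/192031974665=42.76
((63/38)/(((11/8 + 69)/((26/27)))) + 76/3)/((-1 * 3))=-813700/96273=-8.45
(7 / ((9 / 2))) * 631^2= 619361.56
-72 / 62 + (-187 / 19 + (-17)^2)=163740 / 589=278.00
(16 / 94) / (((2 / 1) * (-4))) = -0.02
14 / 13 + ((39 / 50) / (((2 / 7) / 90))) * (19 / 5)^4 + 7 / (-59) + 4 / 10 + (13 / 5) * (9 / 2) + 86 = 123033630612 / 2396875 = 51330.85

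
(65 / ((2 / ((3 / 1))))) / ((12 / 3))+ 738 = 6099 / 8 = 762.38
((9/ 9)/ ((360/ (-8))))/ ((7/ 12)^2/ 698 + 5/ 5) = -11168/ 502805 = -0.02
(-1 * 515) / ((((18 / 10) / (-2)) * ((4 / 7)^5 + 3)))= 17311210 / 92601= 186.94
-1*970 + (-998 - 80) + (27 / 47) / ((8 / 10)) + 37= -377933 / 188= -2010.28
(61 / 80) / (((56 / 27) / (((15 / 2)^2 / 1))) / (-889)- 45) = -9412605 / 555498512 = -0.02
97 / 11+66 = 823 / 11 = 74.82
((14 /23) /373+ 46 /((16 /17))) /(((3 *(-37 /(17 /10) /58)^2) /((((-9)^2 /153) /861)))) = 47959300797 /674142967400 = 0.07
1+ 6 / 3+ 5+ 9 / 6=19 / 2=9.50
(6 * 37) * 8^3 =113664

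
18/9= 2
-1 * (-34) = 34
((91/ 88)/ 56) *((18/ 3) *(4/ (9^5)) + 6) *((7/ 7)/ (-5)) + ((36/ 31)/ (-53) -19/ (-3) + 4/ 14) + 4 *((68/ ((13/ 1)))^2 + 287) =85109842912750339/ 67332736991520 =1264.02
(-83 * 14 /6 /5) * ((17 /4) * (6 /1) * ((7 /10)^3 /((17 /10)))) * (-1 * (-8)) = -199283 /125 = -1594.26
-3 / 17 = -0.18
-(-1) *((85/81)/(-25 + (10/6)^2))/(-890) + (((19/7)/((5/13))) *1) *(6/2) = 47483399/2242800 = 21.17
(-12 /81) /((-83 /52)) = 208 /2241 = 0.09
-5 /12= -0.42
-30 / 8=-15 / 4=-3.75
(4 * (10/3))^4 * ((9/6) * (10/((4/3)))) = 3200000/9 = 355555.56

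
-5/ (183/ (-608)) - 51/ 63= 20243/ 1281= 15.80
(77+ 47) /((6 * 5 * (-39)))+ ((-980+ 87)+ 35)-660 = -888092 /585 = -1518.11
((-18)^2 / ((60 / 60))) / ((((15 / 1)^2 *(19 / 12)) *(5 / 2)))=864 / 2375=0.36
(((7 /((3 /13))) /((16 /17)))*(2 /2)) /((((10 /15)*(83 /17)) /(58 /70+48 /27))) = 3084497 /119520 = 25.81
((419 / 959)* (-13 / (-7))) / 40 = 5447 / 268520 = 0.02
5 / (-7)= -5 / 7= -0.71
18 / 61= 0.30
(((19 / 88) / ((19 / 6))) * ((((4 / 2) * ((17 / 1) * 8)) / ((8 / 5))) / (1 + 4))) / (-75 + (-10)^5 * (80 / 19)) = -969 / 176031350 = -0.00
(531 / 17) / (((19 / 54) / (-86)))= -2465964 / 323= -7634.56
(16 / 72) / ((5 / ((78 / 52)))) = 1 / 15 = 0.07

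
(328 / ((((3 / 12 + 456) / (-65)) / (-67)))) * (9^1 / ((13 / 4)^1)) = 3164544 / 365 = 8669.98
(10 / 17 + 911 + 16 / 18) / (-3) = -139609 / 459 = -304.16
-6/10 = -3/5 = -0.60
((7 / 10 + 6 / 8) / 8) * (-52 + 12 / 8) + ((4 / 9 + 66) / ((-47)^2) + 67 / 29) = -1256913941 / 184495680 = -6.81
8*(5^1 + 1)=48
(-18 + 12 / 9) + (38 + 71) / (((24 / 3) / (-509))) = -6951.79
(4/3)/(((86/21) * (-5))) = -14/215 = -0.07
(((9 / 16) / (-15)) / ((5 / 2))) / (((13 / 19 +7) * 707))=-57 / 20644400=-0.00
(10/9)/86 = 5/387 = 0.01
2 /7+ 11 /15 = 107 /105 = 1.02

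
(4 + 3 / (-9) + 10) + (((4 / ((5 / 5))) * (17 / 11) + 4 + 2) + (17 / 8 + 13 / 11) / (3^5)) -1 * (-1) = 191473 / 7128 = 26.86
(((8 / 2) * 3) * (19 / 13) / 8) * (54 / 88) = 1539 / 1144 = 1.35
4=4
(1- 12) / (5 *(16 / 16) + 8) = -11 / 13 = -0.85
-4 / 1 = -4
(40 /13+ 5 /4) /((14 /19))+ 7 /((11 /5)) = 72505 /8008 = 9.05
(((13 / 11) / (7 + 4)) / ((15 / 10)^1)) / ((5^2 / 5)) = 26 / 1815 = 0.01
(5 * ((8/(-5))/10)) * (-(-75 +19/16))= -59.05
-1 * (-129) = 129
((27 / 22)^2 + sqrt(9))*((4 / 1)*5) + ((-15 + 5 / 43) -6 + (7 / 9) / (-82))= 265833245 / 3839814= 69.23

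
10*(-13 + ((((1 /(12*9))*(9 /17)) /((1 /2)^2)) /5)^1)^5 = -799452225952003648 /215640781875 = -3707333.18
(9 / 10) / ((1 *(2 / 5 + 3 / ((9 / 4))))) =27 / 52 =0.52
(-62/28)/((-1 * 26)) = 31/364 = 0.09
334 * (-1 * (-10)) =3340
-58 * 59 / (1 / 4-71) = 13688 / 283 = 48.37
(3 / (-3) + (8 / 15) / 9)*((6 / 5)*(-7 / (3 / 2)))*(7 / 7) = 3556 / 675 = 5.27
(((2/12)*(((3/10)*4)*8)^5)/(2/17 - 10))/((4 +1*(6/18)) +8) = -90243072/809375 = -111.50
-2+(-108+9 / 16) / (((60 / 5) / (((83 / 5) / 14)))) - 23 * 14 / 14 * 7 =-777799 / 4480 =-173.62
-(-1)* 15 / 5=3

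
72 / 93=24 / 31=0.77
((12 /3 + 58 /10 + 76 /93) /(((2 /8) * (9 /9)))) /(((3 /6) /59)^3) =32446595936 /465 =69777625.67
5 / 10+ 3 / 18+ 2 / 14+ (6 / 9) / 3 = 65 / 63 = 1.03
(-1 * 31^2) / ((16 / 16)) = -961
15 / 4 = 3.75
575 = 575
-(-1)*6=6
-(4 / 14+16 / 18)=-74 / 63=-1.17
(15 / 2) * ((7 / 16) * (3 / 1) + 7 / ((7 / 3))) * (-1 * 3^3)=-27945 / 32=-873.28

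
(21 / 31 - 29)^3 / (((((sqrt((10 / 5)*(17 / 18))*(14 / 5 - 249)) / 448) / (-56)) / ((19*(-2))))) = 9678865267384320*sqrt(17) / 623436257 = 64011329.76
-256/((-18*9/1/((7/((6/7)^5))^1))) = 470596/19683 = 23.91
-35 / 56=-5 / 8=-0.62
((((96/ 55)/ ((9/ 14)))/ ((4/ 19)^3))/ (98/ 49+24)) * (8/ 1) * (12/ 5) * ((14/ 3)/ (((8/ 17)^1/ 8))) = 182833504/ 10725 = 17047.41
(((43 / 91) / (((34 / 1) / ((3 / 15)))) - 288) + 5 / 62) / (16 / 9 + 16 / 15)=-155335671 / 1534624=-101.22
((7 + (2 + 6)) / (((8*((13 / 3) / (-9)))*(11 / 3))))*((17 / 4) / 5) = -0.90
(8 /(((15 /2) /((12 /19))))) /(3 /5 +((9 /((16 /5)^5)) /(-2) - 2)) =-134217728 /281593091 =-0.48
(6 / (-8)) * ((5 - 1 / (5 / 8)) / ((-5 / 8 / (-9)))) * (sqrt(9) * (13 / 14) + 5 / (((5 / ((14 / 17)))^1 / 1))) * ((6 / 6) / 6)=-7731 / 350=-22.09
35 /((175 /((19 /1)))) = 19 /5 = 3.80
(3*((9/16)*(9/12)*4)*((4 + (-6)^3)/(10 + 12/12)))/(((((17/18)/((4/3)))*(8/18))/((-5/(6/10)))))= 965925/374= 2582.69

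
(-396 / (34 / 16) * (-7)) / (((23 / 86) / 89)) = 169735104 / 391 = 434105.13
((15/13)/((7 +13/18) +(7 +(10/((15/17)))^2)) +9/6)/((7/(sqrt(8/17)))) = 33681 * sqrt(34)/1328873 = 0.15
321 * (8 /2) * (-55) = -70620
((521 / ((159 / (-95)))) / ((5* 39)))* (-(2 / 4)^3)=9899 / 49608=0.20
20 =20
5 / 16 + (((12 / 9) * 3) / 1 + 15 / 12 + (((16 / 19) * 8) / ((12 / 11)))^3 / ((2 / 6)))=703321387 / 987696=712.08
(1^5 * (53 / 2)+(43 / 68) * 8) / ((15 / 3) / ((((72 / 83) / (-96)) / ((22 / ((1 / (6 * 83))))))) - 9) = -0.00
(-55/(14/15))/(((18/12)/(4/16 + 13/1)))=-14575/28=-520.54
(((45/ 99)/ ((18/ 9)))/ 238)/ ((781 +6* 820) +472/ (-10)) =25/ 148016484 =0.00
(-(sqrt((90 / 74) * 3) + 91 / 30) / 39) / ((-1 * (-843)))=-7 / 75870 - sqrt(555) / 405483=-0.00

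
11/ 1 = 11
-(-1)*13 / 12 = 13 / 12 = 1.08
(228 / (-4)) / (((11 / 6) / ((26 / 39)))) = -228 / 11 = -20.73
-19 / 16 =-1.19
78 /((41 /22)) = 1716 /41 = 41.85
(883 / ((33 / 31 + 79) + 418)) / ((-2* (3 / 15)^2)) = -136865 / 6176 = -22.16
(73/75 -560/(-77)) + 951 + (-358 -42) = 461378/825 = 559.25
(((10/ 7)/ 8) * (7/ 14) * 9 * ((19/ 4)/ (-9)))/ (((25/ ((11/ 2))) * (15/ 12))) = -209/ 2800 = -0.07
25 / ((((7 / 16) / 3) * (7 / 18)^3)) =6998400 / 2401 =2914.79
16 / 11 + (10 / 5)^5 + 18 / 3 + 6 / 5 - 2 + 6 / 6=2181 / 55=39.65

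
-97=-97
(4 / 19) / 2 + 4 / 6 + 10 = 614 / 57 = 10.77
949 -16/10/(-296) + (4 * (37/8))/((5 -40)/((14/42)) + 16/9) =326140023/343730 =948.83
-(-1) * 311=311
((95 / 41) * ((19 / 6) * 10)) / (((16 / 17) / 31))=4756175 / 1968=2416.76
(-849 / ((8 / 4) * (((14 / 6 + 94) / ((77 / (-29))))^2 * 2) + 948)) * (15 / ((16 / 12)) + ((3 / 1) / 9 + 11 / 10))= -11491985043 / 6631017440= -1.73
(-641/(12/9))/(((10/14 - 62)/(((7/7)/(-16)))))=-4487/9152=-0.49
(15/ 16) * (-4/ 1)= -3.75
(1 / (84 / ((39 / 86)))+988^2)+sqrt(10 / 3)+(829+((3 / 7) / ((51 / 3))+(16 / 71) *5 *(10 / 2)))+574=sqrt(30) / 3+405887686685 / 415208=977554.49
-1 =-1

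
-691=-691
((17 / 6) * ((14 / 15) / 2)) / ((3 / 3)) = 119 / 90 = 1.32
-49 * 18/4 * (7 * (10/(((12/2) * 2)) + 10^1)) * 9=-601965/4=-150491.25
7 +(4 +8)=19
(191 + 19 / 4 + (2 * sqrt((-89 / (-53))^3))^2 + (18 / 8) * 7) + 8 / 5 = 345455647 / 1488770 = 232.04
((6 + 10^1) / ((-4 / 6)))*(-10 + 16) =-144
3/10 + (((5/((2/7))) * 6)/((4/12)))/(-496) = -831/2480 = -0.34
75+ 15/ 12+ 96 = 689/ 4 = 172.25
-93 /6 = -31 /2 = -15.50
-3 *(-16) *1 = 48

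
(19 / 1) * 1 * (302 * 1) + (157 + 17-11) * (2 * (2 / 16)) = 5778.75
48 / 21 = 16 / 7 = 2.29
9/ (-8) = -9/ 8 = -1.12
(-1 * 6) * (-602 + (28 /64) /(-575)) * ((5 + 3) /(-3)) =-5538407 /575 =-9632.01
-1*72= -72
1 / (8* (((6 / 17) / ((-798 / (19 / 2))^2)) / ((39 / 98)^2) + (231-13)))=77571 / 135284020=0.00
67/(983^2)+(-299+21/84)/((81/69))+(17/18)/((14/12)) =-185317752635/730514484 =-253.68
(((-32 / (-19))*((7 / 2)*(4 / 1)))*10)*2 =8960 / 19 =471.58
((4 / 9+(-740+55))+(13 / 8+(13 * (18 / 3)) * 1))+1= -43483 / 72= -603.93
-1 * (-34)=34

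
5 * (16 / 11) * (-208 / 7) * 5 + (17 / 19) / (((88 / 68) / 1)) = -3159577 / 2926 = -1079.83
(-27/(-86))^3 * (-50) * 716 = -88081425/79507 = -1107.84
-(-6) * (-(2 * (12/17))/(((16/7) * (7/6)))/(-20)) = 27/170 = 0.16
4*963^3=3572225388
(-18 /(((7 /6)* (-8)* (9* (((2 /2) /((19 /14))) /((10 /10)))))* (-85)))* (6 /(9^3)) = -19 /674730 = -0.00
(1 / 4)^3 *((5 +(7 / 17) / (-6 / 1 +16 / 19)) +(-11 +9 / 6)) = -545 / 7616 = -0.07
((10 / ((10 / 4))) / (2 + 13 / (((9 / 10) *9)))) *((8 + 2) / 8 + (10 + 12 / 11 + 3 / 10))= 225261 / 16060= 14.03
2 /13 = 0.15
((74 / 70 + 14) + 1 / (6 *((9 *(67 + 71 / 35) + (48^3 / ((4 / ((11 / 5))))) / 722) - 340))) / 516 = 14602975609 / 500420783520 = 0.03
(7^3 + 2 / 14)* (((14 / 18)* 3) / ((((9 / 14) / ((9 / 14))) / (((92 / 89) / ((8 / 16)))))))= 441968 / 267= 1655.31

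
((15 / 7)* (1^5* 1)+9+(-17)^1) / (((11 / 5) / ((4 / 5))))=-164 / 77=-2.13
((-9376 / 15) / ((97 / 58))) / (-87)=18752 / 4365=4.30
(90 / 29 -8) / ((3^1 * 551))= -142 / 47937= -0.00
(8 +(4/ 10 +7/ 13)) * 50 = 5810/ 13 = 446.92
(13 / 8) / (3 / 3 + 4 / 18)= 117 / 88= 1.33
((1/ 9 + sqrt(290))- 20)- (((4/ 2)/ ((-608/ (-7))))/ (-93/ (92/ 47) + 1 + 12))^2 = -10422398743289/ 524031210000 + sqrt(290) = -2.86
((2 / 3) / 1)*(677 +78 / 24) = 907 / 2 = 453.50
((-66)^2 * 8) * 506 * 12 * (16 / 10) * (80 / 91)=297631023.82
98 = 98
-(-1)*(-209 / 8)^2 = 43681 / 64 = 682.52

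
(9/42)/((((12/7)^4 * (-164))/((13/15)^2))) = -57967/510105600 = -0.00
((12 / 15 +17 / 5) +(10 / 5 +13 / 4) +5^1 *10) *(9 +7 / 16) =179539 / 320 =561.06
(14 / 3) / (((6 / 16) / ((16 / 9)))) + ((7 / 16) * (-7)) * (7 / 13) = 344953 / 16848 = 20.47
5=5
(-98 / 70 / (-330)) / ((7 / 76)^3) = 219488 / 40425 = 5.43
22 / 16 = 1.38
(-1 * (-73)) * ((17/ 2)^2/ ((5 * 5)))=21097/ 100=210.97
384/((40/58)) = 2784/5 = 556.80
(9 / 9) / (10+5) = 1 / 15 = 0.07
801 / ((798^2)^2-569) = 801 / 405519333847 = 0.00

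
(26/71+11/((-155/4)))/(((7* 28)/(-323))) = -146319/1078490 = -0.14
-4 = -4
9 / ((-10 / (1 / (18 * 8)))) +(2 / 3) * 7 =2237 / 480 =4.66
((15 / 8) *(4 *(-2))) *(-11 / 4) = 165 / 4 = 41.25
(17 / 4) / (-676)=-17 / 2704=-0.01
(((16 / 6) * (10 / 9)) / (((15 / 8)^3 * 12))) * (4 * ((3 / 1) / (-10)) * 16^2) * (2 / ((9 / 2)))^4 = -268435456 / 597871125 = -0.45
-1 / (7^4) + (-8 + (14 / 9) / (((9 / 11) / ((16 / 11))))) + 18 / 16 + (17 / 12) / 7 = -6079637 / 1555848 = -3.91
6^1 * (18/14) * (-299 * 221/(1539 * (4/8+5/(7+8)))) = -264316/665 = -397.47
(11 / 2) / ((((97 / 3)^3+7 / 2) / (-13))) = -3861 / 1825535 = -0.00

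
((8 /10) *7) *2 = 11.20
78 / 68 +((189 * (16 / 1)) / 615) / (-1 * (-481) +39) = 523959 / 453050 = 1.16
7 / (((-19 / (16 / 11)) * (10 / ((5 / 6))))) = -28 / 627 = -0.04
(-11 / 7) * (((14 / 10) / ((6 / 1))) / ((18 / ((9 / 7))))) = -11 / 420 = -0.03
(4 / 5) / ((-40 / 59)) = -59 / 50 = -1.18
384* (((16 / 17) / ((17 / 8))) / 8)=6144 / 289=21.26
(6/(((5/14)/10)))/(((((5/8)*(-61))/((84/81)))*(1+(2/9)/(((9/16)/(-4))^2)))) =-1016064/2720905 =-0.37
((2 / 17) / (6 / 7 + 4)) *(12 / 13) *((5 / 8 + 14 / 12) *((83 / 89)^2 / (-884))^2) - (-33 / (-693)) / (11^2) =-368377381261588583 / 936139159180783862304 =-0.00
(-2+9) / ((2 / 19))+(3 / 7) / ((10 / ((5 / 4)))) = 3727 / 56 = 66.55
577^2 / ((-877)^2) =332929 / 769129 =0.43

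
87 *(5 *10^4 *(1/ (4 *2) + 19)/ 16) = 41596875/ 8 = 5199609.38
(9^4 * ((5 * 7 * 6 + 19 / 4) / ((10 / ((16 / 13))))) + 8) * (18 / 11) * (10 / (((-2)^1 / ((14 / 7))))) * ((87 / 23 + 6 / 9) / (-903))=13842406504 / 989989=13982.38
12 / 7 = 1.71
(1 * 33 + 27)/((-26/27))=-810/13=-62.31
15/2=7.50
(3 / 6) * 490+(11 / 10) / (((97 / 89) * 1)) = 238629 / 970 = 246.01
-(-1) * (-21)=-21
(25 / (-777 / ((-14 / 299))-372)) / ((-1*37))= -10 / 240093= -0.00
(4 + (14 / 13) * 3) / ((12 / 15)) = 235 / 26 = 9.04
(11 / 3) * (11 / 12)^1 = 121 / 36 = 3.36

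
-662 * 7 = -4634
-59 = -59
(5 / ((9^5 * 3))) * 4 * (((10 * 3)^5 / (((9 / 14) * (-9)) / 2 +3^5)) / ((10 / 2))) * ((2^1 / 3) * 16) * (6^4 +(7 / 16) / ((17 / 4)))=7896896000000 / 249954417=31593.34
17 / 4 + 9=53 / 4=13.25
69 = 69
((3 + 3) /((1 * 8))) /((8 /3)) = 9 /32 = 0.28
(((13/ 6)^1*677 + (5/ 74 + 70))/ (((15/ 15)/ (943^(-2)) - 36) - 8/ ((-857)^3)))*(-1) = -107377010794628/ 62125693233542787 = -0.00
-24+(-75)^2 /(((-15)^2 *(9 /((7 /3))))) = -473 /27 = -17.52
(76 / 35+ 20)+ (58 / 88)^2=22.61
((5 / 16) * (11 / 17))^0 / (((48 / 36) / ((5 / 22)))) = 15 / 88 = 0.17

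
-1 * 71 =-71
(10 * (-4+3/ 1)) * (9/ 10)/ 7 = -9/ 7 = -1.29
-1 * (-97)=97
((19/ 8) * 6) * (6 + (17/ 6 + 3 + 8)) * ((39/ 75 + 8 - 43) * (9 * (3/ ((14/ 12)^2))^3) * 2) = -789157289952/ 420175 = -1878163.36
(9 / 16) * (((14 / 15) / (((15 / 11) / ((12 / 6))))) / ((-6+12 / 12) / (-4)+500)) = 77 / 50125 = 0.00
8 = 8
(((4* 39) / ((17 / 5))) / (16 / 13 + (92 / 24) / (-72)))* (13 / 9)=6327360 / 112421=56.28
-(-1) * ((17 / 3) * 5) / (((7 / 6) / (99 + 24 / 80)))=2411.57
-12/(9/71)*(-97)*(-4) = -110192/3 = -36730.67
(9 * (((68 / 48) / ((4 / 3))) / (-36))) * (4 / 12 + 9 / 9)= -17 / 48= -0.35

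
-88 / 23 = -3.83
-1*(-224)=224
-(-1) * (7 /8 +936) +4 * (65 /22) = 83485 /88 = 948.69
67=67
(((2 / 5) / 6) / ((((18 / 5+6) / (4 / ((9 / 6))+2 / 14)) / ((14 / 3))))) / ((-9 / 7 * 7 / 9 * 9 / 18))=-59 / 324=-0.18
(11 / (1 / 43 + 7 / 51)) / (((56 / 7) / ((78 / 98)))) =85527 / 12544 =6.82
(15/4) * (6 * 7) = 315/2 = 157.50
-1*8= -8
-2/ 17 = -0.12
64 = 64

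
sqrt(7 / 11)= sqrt(77) / 11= 0.80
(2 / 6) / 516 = 1 / 1548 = 0.00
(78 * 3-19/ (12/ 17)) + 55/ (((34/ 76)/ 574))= 14438165/ 204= 70775.32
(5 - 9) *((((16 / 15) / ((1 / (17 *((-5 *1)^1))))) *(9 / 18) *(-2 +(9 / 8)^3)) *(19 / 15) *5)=-95285 / 144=-661.70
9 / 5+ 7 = 44 / 5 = 8.80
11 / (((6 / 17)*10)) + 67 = 4207 / 60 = 70.12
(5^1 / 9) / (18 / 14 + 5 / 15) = 35 / 102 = 0.34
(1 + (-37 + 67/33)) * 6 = -2242/11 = -203.82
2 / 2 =1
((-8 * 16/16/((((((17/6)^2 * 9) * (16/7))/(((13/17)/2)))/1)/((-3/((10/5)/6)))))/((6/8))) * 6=6552/4913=1.33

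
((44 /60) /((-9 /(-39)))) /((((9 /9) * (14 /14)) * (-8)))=-143 /360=-0.40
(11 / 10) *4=22 / 5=4.40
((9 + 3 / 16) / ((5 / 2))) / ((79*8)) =147 / 25280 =0.01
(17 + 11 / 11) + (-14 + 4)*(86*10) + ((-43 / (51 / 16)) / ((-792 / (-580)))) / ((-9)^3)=-31587897742 / 3680721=-8581.99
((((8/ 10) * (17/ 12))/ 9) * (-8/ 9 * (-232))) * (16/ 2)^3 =16154624/ 1215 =13295.99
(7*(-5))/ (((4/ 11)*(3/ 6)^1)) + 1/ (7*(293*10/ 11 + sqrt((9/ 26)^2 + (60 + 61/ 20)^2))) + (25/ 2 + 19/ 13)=-8900433688678037/ 49851790676961-31460*sqrt(268738549)/ 3834753128997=-178.54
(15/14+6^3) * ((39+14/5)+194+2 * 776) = 3880803/10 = 388080.30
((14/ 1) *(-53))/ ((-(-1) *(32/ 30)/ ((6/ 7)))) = -596.25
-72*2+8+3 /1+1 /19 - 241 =-7105 /19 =-373.95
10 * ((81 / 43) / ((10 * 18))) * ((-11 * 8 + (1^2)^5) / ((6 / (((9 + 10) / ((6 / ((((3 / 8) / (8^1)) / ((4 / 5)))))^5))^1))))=-0.00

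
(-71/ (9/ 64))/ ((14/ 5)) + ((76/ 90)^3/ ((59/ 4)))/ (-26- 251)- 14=-2025720472166/ 10424791125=-194.32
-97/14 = -6.93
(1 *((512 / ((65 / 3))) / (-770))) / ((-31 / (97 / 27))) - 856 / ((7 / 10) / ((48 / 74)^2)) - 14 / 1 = -5051646345842 / 9558323775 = -528.51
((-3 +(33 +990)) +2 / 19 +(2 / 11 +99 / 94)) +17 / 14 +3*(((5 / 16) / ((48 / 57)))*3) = 18058630399 / 17602816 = 1025.89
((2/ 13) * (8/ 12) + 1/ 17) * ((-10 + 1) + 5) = -428/ 663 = -0.65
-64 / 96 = -2 / 3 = -0.67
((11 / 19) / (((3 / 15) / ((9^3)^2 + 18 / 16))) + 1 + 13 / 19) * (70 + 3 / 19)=311701776403 / 2888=107929977.98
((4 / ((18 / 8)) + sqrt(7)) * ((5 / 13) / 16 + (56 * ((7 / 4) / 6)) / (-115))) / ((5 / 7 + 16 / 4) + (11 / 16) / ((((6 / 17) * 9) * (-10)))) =-2133684 * sqrt(7) / 84859489 - 3793216 / 84859489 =-0.11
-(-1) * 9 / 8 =9 / 8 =1.12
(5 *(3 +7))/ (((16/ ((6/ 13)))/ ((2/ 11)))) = 75/ 286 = 0.26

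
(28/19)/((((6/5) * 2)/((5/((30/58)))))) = 1015/171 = 5.94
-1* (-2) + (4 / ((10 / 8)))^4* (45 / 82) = 305162 / 5125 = 59.54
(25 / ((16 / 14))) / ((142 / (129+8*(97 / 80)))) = 48545 / 2272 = 21.37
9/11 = 0.82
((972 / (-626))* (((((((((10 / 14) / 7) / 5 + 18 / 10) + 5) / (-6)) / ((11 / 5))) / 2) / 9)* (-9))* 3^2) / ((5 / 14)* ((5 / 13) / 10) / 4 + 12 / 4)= -126688536 / 105393673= -1.20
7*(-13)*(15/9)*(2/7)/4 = -65/6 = -10.83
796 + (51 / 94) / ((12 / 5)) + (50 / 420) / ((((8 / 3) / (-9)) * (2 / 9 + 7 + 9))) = 611915729 / 768544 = 796.20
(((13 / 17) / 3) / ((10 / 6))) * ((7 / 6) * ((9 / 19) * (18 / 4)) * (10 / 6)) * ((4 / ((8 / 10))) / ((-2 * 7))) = -585 / 2584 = -0.23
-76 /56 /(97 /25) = -475 /1358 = -0.35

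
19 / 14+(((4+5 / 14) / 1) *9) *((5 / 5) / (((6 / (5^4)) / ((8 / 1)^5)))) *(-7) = -13117439981 / 14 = -936959998.64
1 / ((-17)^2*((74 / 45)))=0.00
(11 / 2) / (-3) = -11 / 6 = -1.83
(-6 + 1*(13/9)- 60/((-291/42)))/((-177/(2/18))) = -3583/1390689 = -0.00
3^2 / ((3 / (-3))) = -9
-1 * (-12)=12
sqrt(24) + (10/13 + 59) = 2 * sqrt(6) + 777/13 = 64.67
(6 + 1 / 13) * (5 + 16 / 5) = 3239 / 65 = 49.83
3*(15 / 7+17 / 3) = 164 / 7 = 23.43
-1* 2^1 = -2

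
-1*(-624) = 624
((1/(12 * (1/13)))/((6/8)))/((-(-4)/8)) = 26/9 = 2.89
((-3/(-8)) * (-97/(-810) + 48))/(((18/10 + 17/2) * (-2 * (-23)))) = 38977/1023408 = 0.04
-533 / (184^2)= -533 / 33856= -0.02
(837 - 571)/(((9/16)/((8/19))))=1792/9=199.11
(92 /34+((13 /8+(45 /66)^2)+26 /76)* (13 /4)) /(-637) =-13269237 /796667872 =-0.02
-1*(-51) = 51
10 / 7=1.43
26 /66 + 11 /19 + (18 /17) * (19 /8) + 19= 958781 /42636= 22.49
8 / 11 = 0.73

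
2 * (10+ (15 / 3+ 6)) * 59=2478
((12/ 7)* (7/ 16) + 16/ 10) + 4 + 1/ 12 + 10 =493/ 30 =16.43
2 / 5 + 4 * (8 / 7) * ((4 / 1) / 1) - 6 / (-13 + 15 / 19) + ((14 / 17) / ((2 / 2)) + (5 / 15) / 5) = 4155133 / 207060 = 20.07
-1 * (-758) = 758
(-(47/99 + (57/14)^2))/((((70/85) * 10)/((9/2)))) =-5624671/603680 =-9.32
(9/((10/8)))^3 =373.25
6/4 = 3/2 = 1.50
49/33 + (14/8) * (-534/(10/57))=-3514609/660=-5325.17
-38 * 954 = -36252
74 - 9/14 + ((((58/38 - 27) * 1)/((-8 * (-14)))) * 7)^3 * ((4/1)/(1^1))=43952617/768208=57.21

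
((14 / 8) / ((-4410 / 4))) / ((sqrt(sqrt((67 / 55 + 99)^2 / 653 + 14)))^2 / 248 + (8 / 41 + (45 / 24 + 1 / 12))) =-131937043606940 / 178977491203681779 + 2292884 * sqrt(37897961182) / 59659163734560593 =-0.00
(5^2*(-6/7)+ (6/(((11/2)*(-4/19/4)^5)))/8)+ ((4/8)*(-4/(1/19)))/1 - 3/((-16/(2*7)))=-208027307/616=-337706.67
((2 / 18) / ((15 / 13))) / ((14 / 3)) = 13 / 630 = 0.02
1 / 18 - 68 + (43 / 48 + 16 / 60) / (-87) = -1418959 / 20880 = -67.96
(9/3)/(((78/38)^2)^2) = 130321/771147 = 0.17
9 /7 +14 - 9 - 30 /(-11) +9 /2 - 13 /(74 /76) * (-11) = 913833 /5698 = 160.38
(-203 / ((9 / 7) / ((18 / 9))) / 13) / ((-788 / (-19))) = -26999 / 46098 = -0.59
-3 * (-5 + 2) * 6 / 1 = 54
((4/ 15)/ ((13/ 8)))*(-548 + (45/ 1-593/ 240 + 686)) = 86654/ 2925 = 29.63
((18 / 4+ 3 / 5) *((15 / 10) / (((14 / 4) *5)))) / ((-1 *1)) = -153 / 350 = -0.44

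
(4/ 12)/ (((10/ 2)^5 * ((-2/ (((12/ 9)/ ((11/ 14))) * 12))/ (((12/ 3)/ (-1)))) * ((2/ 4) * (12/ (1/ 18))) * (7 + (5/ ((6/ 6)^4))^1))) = 28/ 8353125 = 0.00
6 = 6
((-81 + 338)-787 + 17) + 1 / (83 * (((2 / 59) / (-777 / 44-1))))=-3795391 / 7304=-519.63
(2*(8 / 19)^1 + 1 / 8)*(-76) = -147 / 2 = -73.50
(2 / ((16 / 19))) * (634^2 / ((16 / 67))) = 3997578.03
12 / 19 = 0.63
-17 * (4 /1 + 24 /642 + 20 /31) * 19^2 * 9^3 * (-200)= 13897639087200 /3317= 4189821853.24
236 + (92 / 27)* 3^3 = 328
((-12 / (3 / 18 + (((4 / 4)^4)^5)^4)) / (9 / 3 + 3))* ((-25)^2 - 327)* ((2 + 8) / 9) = -11920 / 21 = -567.62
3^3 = 27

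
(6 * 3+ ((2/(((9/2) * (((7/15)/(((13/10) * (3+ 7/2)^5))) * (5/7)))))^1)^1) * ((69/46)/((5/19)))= 91791451/800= 114739.31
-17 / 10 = -1.70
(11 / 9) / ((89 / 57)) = 209 / 267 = 0.78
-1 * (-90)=90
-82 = -82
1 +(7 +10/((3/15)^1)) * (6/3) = 115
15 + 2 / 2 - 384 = -368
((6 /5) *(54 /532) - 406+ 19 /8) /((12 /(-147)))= 15026459 /3040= 4942.91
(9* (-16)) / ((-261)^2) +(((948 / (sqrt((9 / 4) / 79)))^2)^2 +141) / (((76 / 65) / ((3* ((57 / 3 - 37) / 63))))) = -1469588051613894099191 / 2013354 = -729920347645716.60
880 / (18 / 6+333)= 55 / 21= 2.62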